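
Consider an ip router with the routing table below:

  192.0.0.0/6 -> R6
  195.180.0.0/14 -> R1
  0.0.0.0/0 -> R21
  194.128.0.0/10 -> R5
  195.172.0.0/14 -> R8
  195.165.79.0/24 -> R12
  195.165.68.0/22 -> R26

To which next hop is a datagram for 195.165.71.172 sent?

R26

Routes whose prefix contains 195.165.71.172:
  0.0.0.0/0 (default, matches everything) -> R21
  192.0.0.0/6 (192.0.0.0 - 195.255.255.255) -> R6
  195.165.68.0/22 (195.165.68.0 - 195.165.71.255) -> R26
More-specific entries that do NOT match:
  195.165.79.0/24 (195.165.79.0 - 195.165.79.255) does not contain 195.165.71.172
Longest matching prefix is /22 -> next hop R26.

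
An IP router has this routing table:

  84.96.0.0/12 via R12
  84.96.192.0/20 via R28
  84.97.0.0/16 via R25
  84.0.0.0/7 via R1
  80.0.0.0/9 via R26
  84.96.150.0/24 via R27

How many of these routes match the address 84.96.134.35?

2

Prefixes containing 84.96.134.35:
  84.0.0.0/7 (84.0.0.0 - 85.255.255.255)
  84.96.0.0/12 (84.96.0.0 - 84.111.255.255)
Total matching entries: 2.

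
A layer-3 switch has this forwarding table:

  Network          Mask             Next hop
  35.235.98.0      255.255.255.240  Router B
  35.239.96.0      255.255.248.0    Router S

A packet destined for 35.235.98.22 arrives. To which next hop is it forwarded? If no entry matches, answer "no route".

No entry's prefix contains 35.235.98.22; there is no default route.

no route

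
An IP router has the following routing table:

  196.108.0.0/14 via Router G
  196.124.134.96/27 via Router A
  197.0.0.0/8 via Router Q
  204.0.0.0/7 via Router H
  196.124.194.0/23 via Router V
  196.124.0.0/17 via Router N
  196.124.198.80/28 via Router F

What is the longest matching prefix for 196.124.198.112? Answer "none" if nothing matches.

none

196.124.198.112 is outside every listed prefix and there is no default route.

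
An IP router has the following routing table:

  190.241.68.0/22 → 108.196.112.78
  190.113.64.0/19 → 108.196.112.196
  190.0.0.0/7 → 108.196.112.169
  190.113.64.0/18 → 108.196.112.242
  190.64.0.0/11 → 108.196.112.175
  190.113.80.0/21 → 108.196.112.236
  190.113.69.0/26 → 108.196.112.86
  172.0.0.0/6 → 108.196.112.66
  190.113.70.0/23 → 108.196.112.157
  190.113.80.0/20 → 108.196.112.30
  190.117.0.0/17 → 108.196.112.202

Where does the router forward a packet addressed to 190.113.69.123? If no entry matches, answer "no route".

108.196.112.196

Routes whose prefix contains 190.113.69.123:
  190.0.0.0/7 (190.0.0.0 - 191.255.255.255) -> 108.196.112.169
  190.113.64.0/18 (190.113.64.0 - 190.113.127.255) -> 108.196.112.242
  190.113.64.0/19 (190.113.64.0 - 190.113.95.255) -> 108.196.112.196
More-specific entries that do NOT match:
  190.113.69.0/26 (190.113.69.0 - 190.113.69.63) does not contain 190.113.69.123
  190.113.70.0/23 (190.113.70.0 - 190.113.71.255) does not contain 190.113.69.123
  190.241.68.0/22 (190.241.68.0 - 190.241.71.255) does not contain 190.113.69.123
  190.113.80.0/21 (190.113.80.0 - 190.113.87.255) does not contain 190.113.69.123
  190.113.80.0/20 (190.113.80.0 - 190.113.95.255) does not contain 190.113.69.123
Longest matching prefix is /19 -> next hop 108.196.112.196.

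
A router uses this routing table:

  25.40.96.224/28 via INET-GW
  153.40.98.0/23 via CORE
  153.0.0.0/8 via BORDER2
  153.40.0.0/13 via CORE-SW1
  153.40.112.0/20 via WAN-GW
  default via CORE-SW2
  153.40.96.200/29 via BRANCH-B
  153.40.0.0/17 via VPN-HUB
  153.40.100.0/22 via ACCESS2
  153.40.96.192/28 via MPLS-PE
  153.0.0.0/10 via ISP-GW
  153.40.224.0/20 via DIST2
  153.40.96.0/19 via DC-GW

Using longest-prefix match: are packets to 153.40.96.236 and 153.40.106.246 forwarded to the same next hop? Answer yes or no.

yes

153.40.96.236: longest match 153.40.96.0/19 -> DC-GW
153.40.106.246: longest match 153.40.96.0/19 -> DC-GW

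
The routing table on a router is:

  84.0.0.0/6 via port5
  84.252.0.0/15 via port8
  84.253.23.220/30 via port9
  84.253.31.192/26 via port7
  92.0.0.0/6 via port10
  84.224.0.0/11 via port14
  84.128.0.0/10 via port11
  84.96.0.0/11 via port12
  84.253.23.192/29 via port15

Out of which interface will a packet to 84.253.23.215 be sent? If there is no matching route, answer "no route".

Routes whose prefix contains 84.253.23.215:
  84.0.0.0/6 (84.0.0.0 - 87.255.255.255) -> port5
  84.224.0.0/11 (84.224.0.0 - 84.255.255.255) -> port14
  84.252.0.0/15 (84.252.0.0 - 84.253.255.255) -> port8
More-specific entries that do NOT match:
  84.253.23.220/30 (84.253.23.220 - 84.253.23.223) does not contain 84.253.23.215
  84.253.23.192/29 (84.253.23.192 - 84.253.23.199) does not contain 84.253.23.215
  84.253.31.192/26 (84.253.31.192 - 84.253.31.255) does not contain 84.253.23.215
Longest matching prefix is /15 -> interface port8.

port8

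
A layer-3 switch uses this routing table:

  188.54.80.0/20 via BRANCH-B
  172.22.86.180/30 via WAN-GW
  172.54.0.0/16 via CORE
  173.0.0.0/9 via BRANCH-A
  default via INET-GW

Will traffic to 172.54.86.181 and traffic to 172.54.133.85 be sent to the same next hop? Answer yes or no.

172.54.86.181: longest match 172.54.0.0/16 -> CORE
172.54.133.85: longest match 172.54.0.0/16 -> CORE

yes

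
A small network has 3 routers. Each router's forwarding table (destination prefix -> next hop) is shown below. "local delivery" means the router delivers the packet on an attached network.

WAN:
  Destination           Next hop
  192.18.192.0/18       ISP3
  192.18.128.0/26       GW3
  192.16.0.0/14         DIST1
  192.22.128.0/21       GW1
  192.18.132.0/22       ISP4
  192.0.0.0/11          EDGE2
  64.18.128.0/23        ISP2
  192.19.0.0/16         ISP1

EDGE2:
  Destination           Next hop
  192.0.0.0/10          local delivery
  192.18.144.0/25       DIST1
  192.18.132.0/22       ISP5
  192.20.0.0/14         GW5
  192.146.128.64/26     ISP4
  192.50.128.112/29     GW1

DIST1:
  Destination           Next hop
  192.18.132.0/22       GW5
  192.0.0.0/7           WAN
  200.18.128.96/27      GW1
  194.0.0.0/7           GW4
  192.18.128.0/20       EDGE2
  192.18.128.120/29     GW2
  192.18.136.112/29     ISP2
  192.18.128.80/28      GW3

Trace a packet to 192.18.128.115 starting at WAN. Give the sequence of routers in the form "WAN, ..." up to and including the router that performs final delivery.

At WAN: longest match for 192.18.128.115 is 192.16.0.0/14 -> DIST1
At DIST1: longest match for 192.18.128.115 is 192.18.128.0/20 -> EDGE2
At EDGE2: longest match for 192.18.128.115 is 192.0.0.0/10 -> local delivery

WAN, DIST1, EDGE2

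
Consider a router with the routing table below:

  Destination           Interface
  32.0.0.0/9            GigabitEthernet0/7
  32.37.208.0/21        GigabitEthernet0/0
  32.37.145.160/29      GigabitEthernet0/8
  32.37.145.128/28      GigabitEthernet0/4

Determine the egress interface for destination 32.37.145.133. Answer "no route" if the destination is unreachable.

GigabitEthernet0/4

Routes whose prefix contains 32.37.145.133:
  32.0.0.0/9 (32.0.0.0 - 32.127.255.255) -> GigabitEthernet0/7
  32.37.145.128/28 (32.37.145.128 - 32.37.145.143) -> GigabitEthernet0/4
More-specific entries that do NOT match:
  32.37.145.160/29 (32.37.145.160 - 32.37.145.167) does not contain 32.37.145.133
Longest matching prefix is /28 -> interface GigabitEthernet0/4.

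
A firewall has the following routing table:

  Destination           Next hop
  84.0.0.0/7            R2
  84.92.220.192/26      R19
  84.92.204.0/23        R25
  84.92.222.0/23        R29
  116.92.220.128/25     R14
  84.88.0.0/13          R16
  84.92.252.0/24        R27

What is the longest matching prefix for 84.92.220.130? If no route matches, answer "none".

Entries matching 84.92.220.130:
  84.0.0.0/7 (84.0.0.0 - 85.255.255.255)
  84.88.0.0/13 (84.88.0.0 - 84.95.255.255)
Most specific is 84.88.0.0/13.

84.88.0.0/13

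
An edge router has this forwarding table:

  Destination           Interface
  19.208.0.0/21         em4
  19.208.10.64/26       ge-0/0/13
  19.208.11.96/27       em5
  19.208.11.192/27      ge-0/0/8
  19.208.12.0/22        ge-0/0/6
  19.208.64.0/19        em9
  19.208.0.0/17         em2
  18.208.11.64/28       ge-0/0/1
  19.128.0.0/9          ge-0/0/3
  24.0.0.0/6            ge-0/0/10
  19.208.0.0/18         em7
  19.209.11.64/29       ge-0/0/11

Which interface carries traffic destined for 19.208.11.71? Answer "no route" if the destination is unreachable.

em7

Routes whose prefix contains 19.208.11.71:
  19.128.0.0/9 (19.128.0.0 - 19.255.255.255) -> ge-0/0/3
  19.208.0.0/17 (19.208.0.0 - 19.208.127.255) -> em2
  19.208.0.0/18 (19.208.0.0 - 19.208.63.255) -> em7
More-specific entries that do NOT match:
  19.209.11.64/29 (19.209.11.64 - 19.209.11.71) does not contain 19.208.11.71
  18.208.11.64/28 (18.208.11.64 - 18.208.11.79) does not contain 19.208.11.71
  19.208.11.96/27 (19.208.11.96 - 19.208.11.127) does not contain 19.208.11.71
  19.208.11.192/27 (19.208.11.192 - 19.208.11.223) does not contain 19.208.11.71
  19.208.10.64/26 (19.208.10.64 - 19.208.10.127) does not contain 19.208.11.71
  19.208.12.0/22 (19.208.12.0 - 19.208.15.255) does not contain 19.208.11.71
  19.208.0.0/21 (19.208.0.0 - 19.208.7.255) does not contain 19.208.11.71
  19.208.64.0/19 (19.208.64.0 - 19.208.95.255) does not contain 19.208.11.71
Longest matching prefix is /18 -> interface em7.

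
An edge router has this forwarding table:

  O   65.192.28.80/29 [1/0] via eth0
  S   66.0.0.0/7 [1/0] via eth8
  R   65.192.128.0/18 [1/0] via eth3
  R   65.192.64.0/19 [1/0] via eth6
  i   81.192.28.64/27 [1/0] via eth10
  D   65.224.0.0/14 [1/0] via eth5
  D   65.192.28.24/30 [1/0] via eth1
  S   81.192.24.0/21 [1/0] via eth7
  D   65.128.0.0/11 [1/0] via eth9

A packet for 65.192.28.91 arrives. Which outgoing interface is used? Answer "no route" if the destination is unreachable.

no route

No entry's prefix contains 65.192.28.91; there is no default route.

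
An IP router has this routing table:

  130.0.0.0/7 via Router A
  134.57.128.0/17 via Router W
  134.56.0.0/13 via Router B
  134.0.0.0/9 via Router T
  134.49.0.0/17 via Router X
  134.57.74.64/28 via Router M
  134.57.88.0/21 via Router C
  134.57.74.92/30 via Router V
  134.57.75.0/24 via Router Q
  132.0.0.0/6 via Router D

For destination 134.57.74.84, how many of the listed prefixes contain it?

Prefixes containing 134.57.74.84:
  132.0.0.0/6 (132.0.0.0 - 135.255.255.255)
  134.0.0.0/9 (134.0.0.0 - 134.127.255.255)
  134.56.0.0/13 (134.56.0.0 - 134.63.255.255)
Total matching entries: 3.

3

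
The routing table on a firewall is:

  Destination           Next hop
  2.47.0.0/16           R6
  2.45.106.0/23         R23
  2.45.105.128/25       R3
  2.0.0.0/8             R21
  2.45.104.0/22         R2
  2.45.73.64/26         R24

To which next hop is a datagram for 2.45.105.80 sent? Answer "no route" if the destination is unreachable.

R2

Routes whose prefix contains 2.45.105.80:
  2.0.0.0/8 (2.0.0.0 - 2.255.255.255) -> R21
  2.45.104.0/22 (2.45.104.0 - 2.45.107.255) -> R2
More-specific entries that do NOT match:
  2.45.73.64/26 (2.45.73.64 - 2.45.73.127) does not contain 2.45.105.80
  2.45.105.128/25 (2.45.105.128 - 2.45.105.255) does not contain 2.45.105.80
  2.45.106.0/23 (2.45.106.0 - 2.45.107.255) does not contain 2.45.105.80
Longest matching prefix is /22 -> next hop R2.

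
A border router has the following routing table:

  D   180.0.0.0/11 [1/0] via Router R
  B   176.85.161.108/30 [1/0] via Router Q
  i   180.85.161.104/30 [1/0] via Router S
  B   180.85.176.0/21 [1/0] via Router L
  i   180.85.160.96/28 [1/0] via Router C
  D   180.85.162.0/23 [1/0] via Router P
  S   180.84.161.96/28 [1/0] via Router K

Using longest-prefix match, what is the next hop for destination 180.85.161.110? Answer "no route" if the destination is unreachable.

No entry's prefix contains 180.85.161.110; there is no default route.

no route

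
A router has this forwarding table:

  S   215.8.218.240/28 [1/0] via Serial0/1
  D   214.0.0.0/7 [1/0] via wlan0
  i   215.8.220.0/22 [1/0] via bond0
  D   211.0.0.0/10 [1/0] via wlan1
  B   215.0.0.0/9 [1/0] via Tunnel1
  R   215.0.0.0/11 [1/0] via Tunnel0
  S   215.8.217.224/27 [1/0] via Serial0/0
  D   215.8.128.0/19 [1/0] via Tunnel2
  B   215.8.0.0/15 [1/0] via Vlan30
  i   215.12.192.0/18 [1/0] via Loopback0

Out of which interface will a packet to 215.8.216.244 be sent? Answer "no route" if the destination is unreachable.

Vlan30

Routes whose prefix contains 215.8.216.244:
  214.0.0.0/7 (214.0.0.0 - 215.255.255.255) -> wlan0
  215.0.0.0/9 (215.0.0.0 - 215.127.255.255) -> Tunnel1
  215.0.0.0/11 (215.0.0.0 - 215.31.255.255) -> Tunnel0
  215.8.0.0/15 (215.8.0.0 - 215.9.255.255) -> Vlan30
More-specific entries that do NOT match:
  215.8.218.240/28 (215.8.218.240 - 215.8.218.255) does not contain 215.8.216.244
  215.8.217.224/27 (215.8.217.224 - 215.8.217.255) does not contain 215.8.216.244
  215.8.220.0/22 (215.8.220.0 - 215.8.223.255) does not contain 215.8.216.244
  215.8.128.0/19 (215.8.128.0 - 215.8.159.255) does not contain 215.8.216.244
  215.12.192.0/18 (215.12.192.0 - 215.12.255.255) does not contain 215.8.216.244
Longest matching prefix is /15 -> interface Vlan30.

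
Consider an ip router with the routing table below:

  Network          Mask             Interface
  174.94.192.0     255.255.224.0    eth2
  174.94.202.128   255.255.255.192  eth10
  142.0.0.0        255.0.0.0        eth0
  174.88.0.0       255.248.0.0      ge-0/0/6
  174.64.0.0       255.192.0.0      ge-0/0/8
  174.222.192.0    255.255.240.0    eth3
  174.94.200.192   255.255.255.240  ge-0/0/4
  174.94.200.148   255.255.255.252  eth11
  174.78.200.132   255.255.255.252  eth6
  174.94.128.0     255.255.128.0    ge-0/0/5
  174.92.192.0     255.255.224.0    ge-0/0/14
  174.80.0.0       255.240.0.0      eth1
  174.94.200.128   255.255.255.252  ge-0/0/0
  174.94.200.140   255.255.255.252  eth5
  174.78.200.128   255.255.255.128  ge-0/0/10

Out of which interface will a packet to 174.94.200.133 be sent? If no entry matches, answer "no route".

eth2

Routes whose prefix contains 174.94.200.133:
  174.64.0.0/10 (174.64.0.0 - 174.127.255.255) -> ge-0/0/8
  174.80.0.0/12 (174.80.0.0 - 174.95.255.255) -> eth1
  174.88.0.0/13 (174.88.0.0 - 174.95.255.255) -> ge-0/0/6
  174.94.128.0/17 (174.94.128.0 - 174.94.255.255) -> ge-0/0/5
  174.94.192.0/19 (174.94.192.0 - 174.94.223.255) -> eth2
More-specific entries that do NOT match:
  174.94.200.148/30 (174.94.200.148 - 174.94.200.151) does not contain 174.94.200.133
  174.78.200.132/30 (174.78.200.132 - 174.78.200.135) does not contain 174.94.200.133
  174.94.200.128/30 (174.94.200.128 - 174.94.200.131) does not contain 174.94.200.133
  174.94.200.140/30 (174.94.200.140 - 174.94.200.143) does not contain 174.94.200.133
  174.94.200.192/28 (174.94.200.192 - 174.94.200.207) does not contain 174.94.200.133
  174.94.202.128/26 (174.94.202.128 - 174.94.202.191) does not contain 174.94.200.133
  174.78.200.128/25 (174.78.200.128 - 174.78.200.255) does not contain 174.94.200.133
  174.222.192.0/20 (174.222.192.0 - 174.222.207.255) does not contain 174.94.200.133
Longest matching prefix is /19 -> interface eth2.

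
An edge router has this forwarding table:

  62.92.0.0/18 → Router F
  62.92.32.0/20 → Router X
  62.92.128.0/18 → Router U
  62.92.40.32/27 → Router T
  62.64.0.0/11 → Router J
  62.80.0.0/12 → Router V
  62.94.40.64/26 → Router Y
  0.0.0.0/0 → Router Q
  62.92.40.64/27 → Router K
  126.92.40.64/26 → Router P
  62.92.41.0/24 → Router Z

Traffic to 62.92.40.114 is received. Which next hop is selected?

Routes whose prefix contains 62.92.40.114:
  0.0.0.0/0 (default, matches everything) -> Router Q
  62.64.0.0/11 (62.64.0.0 - 62.95.255.255) -> Router J
  62.80.0.0/12 (62.80.0.0 - 62.95.255.255) -> Router V
  62.92.0.0/18 (62.92.0.0 - 62.92.63.255) -> Router F
  62.92.32.0/20 (62.92.32.0 - 62.92.47.255) -> Router X
More-specific entries that do NOT match:
  62.92.40.32/27 (62.92.40.32 - 62.92.40.63) does not contain 62.92.40.114
  62.92.40.64/27 (62.92.40.64 - 62.92.40.95) does not contain 62.92.40.114
  62.94.40.64/26 (62.94.40.64 - 62.94.40.127) does not contain 62.92.40.114
  126.92.40.64/26 (126.92.40.64 - 126.92.40.127) does not contain 62.92.40.114
  62.92.41.0/24 (62.92.41.0 - 62.92.41.255) does not contain 62.92.40.114
Longest matching prefix is /20 -> next hop Router X.

Router X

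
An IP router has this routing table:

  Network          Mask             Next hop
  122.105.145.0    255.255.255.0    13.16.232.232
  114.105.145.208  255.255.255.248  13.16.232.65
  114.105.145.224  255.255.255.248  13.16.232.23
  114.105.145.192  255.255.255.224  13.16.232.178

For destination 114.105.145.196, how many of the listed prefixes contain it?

Prefixes containing 114.105.145.196:
  114.105.145.192/27 (114.105.145.192 - 114.105.145.223)
Total matching entries: 1.

1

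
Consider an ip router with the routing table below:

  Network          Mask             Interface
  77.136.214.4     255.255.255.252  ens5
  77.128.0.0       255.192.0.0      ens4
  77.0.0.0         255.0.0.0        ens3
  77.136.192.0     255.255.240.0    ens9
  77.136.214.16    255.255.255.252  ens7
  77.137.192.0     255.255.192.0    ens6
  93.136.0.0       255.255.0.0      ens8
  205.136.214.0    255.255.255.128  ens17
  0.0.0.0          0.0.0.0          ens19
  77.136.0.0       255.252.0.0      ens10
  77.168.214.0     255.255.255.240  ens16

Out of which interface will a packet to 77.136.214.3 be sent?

Routes whose prefix contains 77.136.214.3:
  0.0.0.0/0 (default, matches everything) -> ens19
  77.0.0.0/8 (77.0.0.0 - 77.255.255.255) -> ens3
  77.128.0.0/10 (77.128.0.0 - 77.191.255.255) -> ens4
  77.136.0.0/14 (77.136.0.0 - 77.139.255.255) -> ens10
More-specific entries that do NOT match:
  77.136.214.4/30 (77.136.214.4 - 77.136.214.7) does not contain 77.136.214.3
  77.136.214.16/30 (77.136.214.16 - 77.136.214.19) does not contain 77.136.214.3
  77.168.214.0/28 (77.168.214.0 - 77.168.214.15) does not contain 77.136.214.3
  205.136.214.0/25 (205.136.214.0 - 205.136.214.127) does not contain 77.136.214.3
  77.136.192.0/20 (77.136.192.0 - 77.136.207.255) does not contain 77.136.214.3
  77.137.192.0/18 (77.137.192.0 - 77.137.255.255) does not contain 77.136.214.3
  93.136.0.0/16 (93.136.0.0 - 93.136.255.255) does not contain 77.136.214.3
Longest matching prefix is /14 -> interface ens10.

ens10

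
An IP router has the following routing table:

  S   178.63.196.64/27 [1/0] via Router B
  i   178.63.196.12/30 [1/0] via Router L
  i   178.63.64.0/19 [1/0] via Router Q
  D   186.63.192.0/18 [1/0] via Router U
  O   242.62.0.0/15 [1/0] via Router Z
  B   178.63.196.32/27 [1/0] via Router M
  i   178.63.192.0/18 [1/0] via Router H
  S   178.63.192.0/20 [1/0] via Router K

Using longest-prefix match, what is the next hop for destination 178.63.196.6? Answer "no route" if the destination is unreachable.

Routes whose prefix contains 178.63.196.6:
  178.63.192.0/18 (178.63.192.0 - 178.63.255.255) -> Router H
  178.63.192.0/20 (178.63.192.0 - 178.63.207.255) -> Router K
More-specific entries that do NOT match:
  178.63.196.12/30 (178.63.196.12 - 178.63.196.15) does not contain 178.63.196.6
  178.63.196.64/27 (178.63.196.64 - 178.63.196.95) does not contain 178.63.196.6
  178.63.196.32/27 (178.63.196.32 - 178.63.196.63) does not contain 178.63.196.6
Longest matching prefix is /20 -> next hop Router K.

Router K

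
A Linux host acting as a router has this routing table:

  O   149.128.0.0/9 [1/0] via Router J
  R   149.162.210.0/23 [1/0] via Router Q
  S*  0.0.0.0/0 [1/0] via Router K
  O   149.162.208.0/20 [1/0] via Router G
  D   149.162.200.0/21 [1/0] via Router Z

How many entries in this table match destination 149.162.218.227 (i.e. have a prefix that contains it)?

Prefixes containing 149.162.218.227:
  0.0.0.0/0 (default, matches everything)
  149.128.0.0/9 (149.128.0.0 - 149.255.255.255)
  149.162.208.0/20 (149.162.208.0 - 149.162.223.255)
Total matching entries: 3.

3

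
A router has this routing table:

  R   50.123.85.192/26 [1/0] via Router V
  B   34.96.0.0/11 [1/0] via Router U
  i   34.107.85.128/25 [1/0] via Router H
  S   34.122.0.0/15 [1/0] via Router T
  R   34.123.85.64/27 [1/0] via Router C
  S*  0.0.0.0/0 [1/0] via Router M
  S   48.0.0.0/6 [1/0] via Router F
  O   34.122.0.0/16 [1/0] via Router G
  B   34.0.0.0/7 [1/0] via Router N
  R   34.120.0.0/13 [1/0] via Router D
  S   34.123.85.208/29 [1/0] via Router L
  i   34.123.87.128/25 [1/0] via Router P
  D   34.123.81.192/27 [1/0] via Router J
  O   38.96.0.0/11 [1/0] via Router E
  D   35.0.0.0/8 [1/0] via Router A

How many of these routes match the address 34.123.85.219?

5

Prefixes containing 34.123.85.219:
  0.0.0.0/0 (default, matches everything)
  34.0.0.0/7 (34.0.0.0 - 35.255.255.255)
  34.96.0.0/11 (34.96.0.0 - 34.127.255.255)
  34.120.0.0/13 (34.120.0.0 - 34.127.255.255)
  34.122.0.0/15 (34.122.0.0 - 34.123.255.255)
Total matching entries: 5.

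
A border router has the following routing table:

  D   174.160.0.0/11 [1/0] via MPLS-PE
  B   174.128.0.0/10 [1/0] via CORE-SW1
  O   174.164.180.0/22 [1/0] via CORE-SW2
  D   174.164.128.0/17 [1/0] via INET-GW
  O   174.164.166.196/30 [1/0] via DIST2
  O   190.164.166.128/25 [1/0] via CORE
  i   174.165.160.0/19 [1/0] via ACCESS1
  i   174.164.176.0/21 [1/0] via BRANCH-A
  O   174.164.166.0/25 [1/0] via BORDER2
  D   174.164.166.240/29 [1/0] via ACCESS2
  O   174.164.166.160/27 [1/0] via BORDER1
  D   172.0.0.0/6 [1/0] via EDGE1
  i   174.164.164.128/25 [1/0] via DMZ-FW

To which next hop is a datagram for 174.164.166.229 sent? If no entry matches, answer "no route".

INET-GW

Routes whose prefix contains 174.164.166.229:
  172.0.0.0/6 (172.0.0.0 - 175.255.255.255) -> EDGE1
  174.128.0.0/10 (174.128.0.0 - 174.191.255.255) -> CORE-SW1
  174.160.0.0/11 (174.160.0.0 - 174.191.255.255) -> MPLS-PE
  174.164.128.0/17 (174.164.128.0 - 174.164.255.255) -> INET-GW
More-specific entries that do NOT match:
  174.164.166.196/30 (174.164.166.196 - 174.164.166.199) does not contain 174.164.166.229
  174.164.166.240/29 (174.164.166.240 - 174.164.166.247) does not contain 174.164.166.229
  174.164.166.160/27 (174.164.166.160 - 174.164.166.191) does not contain 174.164.166.229
  190.164.166.128/25 (190.164.166.128 - 190.164.166.255) does not contain 174.164.166.229
  174.164.166.0/25 (174.164.166.0 - 174.164.166.127) does not contain 174.164.166.229
  174.164.164.128/25 (174.164.164.128 - 174.164.164.255) does not contain 174.164.166.229
  174.164.180.0/22 (174.164.180.0 - 174.164.183.255) does not contain 174.164.166.229
  174.164.176.0/21 (174.164.176.0 - 174.164.183.255) does not contain 174.164.166.229
  174.165.160.0/19 (174.165.160.0 - 174.165.191.255) does not contain 174.164.166.229
Longest matching prefix is /17 -> next hop INET-GW.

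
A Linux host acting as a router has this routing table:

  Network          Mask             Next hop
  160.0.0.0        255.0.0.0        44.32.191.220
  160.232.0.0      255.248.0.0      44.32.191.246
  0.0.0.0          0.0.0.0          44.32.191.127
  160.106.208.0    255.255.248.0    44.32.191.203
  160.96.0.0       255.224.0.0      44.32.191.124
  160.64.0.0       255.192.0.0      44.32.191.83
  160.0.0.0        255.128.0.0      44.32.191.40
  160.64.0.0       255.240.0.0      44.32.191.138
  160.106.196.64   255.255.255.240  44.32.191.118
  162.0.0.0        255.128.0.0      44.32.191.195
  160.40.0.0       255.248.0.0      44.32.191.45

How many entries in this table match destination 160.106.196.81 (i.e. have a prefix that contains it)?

5

Prefixes containing 160.106.196.81:
  0.0.0.0/0 (default, matches everything)
  160.0.0.0/8 (160.0.0.0 - 160.255.255.255)
  160.0.0.0/9 (160.0.0.0 - 160.127.255.255)
  160.64.0.0/10 (160.64.0.0 - 160.127.255.255)
  160.96.0.0/11 (160.96.0.0 - 160.127.255.255)
Total matching entries: 5.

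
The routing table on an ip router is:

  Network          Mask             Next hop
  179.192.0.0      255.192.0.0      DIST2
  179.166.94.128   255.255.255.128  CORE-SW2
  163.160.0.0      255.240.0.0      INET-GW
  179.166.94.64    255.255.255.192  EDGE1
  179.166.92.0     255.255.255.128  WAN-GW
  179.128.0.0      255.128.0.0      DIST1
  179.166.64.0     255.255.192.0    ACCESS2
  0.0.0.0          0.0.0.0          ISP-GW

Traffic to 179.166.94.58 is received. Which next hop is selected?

Routes whose prefix contains 179.166.94.58:
  0.0.0.0/0 (default, matches everything) -> ISP-GW
  179.128.0.0/9 (179.128.0.0 - 179.255.255.255) -> DIST1
  179.166.64.0/18 (179.166.64.0 - 179.166.127.255) -> ACCESS2
More-specific entries that do NOT match:
  179.166.94.64/26 (179.166.94.64 - 179.166.94.127) does not contain 179.166.94.58
  179.166.94.128/25 (179.166.94.128 - 179.166.94.255) does not contain 179.166.94.58
  179.166.92.0/25 (179.166.92.0 - 179.166.92.127) does not contain 179.166.94.58
Longest matching prefix is /18 -> next hop ACCESS2.

ACCESS2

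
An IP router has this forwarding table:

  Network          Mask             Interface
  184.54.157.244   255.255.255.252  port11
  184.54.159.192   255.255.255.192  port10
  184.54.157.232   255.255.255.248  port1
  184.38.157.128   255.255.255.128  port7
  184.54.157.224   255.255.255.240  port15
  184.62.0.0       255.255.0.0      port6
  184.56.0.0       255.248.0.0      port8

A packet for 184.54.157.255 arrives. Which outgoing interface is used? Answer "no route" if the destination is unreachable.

no route

No entry's prefix contains 184.54.157.255; there is no default route.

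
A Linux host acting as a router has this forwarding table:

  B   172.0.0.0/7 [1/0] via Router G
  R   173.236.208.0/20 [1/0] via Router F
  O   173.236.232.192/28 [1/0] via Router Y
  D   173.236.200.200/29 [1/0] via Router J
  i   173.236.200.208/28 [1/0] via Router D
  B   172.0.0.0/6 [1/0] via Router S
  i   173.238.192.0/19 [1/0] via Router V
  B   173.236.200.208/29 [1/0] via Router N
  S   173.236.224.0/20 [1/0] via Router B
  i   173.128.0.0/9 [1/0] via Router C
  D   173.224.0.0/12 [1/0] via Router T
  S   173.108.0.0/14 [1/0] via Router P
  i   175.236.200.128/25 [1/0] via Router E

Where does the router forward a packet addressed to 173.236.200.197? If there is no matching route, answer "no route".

Routes whose prefix contains 173.236.200.197:
  172.0.0.0/6 (172.0.0.0 - 175.255.255.255) -> Router S
  172.0.0.0/7 (172.0.0.0 - 173.255.255.255) -> Router G
  173.128.0.0/9 (173.128.0.0 - 173.255.255.255) -> Router C
  173.224.0.0/12 (173.224.0.0 - 173.239.255.255) -> Router T
More-specific entries that do NOT match:
  173.236.200.200/29 (173.236.200.200 - 173.236.200.207) does not contain 173.236.200.197
  173.236.200.208/29 (173.236.200.208 - 173.236.200.215) does not contain 173.236.200.197
  173.236.232.192/28 (173.236.232.192 - 173.236.232.207) does not contain 173.236.200.197
  173.236.200.208/28 (173.236.200.208 - 173.236.200.223) does not contain 173.236.200.197
  175.236.200.128/25 (175.236.200.128 - 175.236.200.255) does not contain 173.236.200.197
  173.236.208.0/20 (173.236.208.0 - 173.236.223.255) does not contain 173.236.200.197
  173.236.224.0/20 (173.236.224.0 - 173.236.239.255) does not contain 173.236.200.197
  173.238.192.0/19 (173.238.192.0 - 173.238.223.255) does not contain 173.236.200.197
  173.108.0.0/14 (173.108.0.0 - 173.111.255.255) does not contain 173.236.200.197
Longest matching prefix is /12 -> next hop Router T.

Router T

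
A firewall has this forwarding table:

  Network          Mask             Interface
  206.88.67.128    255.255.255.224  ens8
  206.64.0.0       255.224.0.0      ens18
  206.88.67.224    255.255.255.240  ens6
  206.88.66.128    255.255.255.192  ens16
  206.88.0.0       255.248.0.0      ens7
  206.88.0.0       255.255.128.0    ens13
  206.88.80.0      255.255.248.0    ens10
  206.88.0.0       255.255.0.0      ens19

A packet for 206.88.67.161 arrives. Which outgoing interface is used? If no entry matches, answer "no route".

ens13

Routes whose prefix contains 206.88.67.161:
  206.64.0.0/11 (206.64.0.0 - 206.95.255.255) -> ens18
  206.88.0.0/13 (206.88.0.0 - 206.95.255.255) -> ens7
  206.88.0.0/16 (206.88.0.0 - 206.88.255.255) -> ens19
  206.88.0.0/17 (206.88.0.0 - 206.88.127.255) -> ens13
More-specific entries that do NOT match:
  206.88.67.224/28 (206.88.67.224 - 206.88.67.239) does not contain 206.88.67.161
  206.88.67.128/27 (206.88.67.128 - 206.88.67.159) does not contain 206.88.67.161
  206.88.66.128/26 (206.88.66.128 - 206.88.66.191) does not contain 206.88.67.161
  206.88.80.0/21 (206.88.80.0 - 206.88.87.255) does not contain 206.88.67.161
Longest matching prefix is /17 -> interface ens13.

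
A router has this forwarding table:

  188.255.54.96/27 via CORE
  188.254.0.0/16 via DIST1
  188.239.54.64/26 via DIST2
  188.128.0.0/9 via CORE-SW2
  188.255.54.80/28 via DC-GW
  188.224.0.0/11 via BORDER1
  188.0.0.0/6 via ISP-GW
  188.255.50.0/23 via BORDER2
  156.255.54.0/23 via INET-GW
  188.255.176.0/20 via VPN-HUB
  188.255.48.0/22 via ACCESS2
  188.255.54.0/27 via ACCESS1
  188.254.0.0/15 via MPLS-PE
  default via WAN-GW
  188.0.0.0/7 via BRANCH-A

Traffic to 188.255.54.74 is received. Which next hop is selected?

Routes whose prefix contains 188.255.54.74:
  0.0.0.0/0 (default, matches everything) -> WAN-GW
  188.0.0.0/6 (188.0.0.0 - 191.255.255.255) -> ISP-GW
  188.0.0.0/7 (188.0.0.0 - 189.255.255.255) -> BRANCH-A
  188.128.0.0/9 (188.128.0.0 - 188.255.255.255) -> CORE-SW2
  188.224.0.0/11 (188.224.0.0 - 188.255.255.255) -> BORDER1
  188.254.0.0/15 (188.254.0.0 - 188.255.255.255) -> MPLS-PE
More-specific entries that do NOT match:
  188.255.54.80/28 (188.255.54.80 - 188.255.54.95) does not contain 188.255.54.74
  188.255.54.96/27 (188.255.54.96 - 188.255.54.127) does not contain 188.255.54.74
  188.255.54.0/27 (188.255.54.0 - 188.255.54.31) does not contain 188.255.54.74
  188.239.54.64/26 (188.239.54.64 - 188.239.54.127) does not contain 188.255.54.74
  188.255.50.0/23 (188.255.50.0 - 188.255.51.255) does not contain 188.255.54.74
  156.255.54.0/23 (156.255.54.0 - 156.255.55.255) does not contain 188.255.54.74
  188.255.48.0/22 (188.255.48.0 - 188.255.51.255) does not contain 188.255.54.74
  188.255.176.0/20 (188.255.176.0 - 188.255.191.255) does not contain 188.255.54.74
  188.254.0.0/16 (188.254.0.0 - 188.254.255.255) does not contain 188.255.54.74
Longest matching prefix is /15 -> next hop MPLS-PE.

MPLS-PE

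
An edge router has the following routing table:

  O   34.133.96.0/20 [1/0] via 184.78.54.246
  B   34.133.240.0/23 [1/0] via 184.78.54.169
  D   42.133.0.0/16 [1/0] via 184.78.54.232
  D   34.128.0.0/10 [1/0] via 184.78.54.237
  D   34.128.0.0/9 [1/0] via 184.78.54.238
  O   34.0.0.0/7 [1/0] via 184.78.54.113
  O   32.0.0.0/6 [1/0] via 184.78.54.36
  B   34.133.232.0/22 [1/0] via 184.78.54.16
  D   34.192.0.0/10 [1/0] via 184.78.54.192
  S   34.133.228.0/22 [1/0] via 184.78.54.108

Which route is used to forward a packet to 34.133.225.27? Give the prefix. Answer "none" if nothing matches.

Entries matching 34.133.225.27:
  32.0.0.0/6 (32.0.0.0 - 35.255.255.255)
  34.0.0.0/7 (34.0.0.0 - 35.255.255.255)
  34.128.0.0/9 (34.128.0.0 - 34.255.255.255)
  34.128.0.0/10 (34.128.0.0 - 34.191.255.255)
Most specific is 34.128.0.0/10.

34.128.0.0/10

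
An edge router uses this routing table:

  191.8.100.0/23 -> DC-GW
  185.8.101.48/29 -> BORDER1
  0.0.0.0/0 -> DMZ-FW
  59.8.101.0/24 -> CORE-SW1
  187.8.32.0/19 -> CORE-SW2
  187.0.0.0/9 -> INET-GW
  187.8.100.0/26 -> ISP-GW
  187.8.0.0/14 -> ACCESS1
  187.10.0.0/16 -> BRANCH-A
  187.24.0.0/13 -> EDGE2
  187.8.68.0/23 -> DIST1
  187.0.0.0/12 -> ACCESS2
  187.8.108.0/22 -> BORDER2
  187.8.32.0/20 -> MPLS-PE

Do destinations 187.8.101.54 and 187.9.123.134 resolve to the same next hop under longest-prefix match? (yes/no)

yes

187.8.101.54: longest match 187.8.0.0/14 -> ACCESS1
187.9.123.134: longest match 187.8.0.0/14 -> ACCESS1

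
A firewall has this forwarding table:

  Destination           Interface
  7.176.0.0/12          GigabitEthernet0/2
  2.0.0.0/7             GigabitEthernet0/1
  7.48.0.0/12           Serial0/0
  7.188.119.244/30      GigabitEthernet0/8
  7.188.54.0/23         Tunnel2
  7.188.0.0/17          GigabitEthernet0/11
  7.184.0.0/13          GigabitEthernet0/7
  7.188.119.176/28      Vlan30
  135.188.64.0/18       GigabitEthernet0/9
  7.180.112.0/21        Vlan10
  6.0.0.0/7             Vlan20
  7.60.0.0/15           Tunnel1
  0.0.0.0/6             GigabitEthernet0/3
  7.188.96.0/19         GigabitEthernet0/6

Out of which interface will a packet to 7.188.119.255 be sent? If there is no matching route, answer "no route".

Routes whose prefix contains 7.188.119.255:
  6.0.0.0/7 (6.0.0.0 - 7.255.255.255) -> Vlan20
  7.176.0.0/12 (7.176.0.0 - 7.191.255.255) -> GigabitEthernet0/2
  7.184.0.0/13 (7.184.0.0 - 7.191.255.255) -> GigabitEthernet0/7
  7.188.0.0/17 (7.188.0.0 - 7.188.127.255) -> GigabitEthernet0/11
  7.188.96.0/19 (7.188.96.0 - 7.188.127.255) -> GigabitEthernet0/6
More-specific entries that do NOT match:
  7.188.119.244/30 (7.188.119.244 - 7.188.119.247) does not contain 7.188.119.255
  7.188.119.176/28 (7.188.119.176 - 7.188.119.191) does not contain 7.188.119.255
  7.188.54.0/23 (7.188.54.0 - 7.188.55.255) does not contain 7.188.119.255
  7.180.112.0/21 (7.180.112.0 - 7.180.119.255) does not contain 7.188.119.255
Longest matching prefix is /19 -> interface GigabitEthernet0/6.

GigabitEthernet0/6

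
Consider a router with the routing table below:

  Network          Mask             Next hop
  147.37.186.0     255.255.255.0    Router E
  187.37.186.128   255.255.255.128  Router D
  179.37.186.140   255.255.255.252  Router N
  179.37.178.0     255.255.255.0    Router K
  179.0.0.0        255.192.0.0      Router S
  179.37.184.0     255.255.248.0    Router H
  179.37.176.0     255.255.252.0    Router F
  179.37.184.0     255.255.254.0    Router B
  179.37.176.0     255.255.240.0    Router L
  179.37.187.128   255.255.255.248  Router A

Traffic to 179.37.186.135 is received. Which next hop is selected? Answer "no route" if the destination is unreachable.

Router H

Routes whose prefix contains 179.37.186.135:
  179.0.0.0/10 (179.0.0.0 - 179.63.255.255) -> Router S
  179.37.176.0/20 (179.37.176.0 - 179.37.191.255) -> Router L
  179.37.184.0/21 (179.37.184.0 - 179.37.191.255) -> Router H
More-specific entries that do NOT match:
  179.37.186.140/30 (179.37.186.140 - 179.37.186.143) does not contain 179.37.186.135
  179.37.187.128/29 (179.37.187.128 - 179.37.187.135) does not contain 179.37.186.135
  187.37.186.128/25 (187.37.186.128 - 187.37.186.255) does not contain 179.37.186.135
  147.37.186.0/24 (147.37.186.0 - 147.37.186.255) does not contain 179.37.186.135
  179.37.178.0/24 (179.37.178.0 - 179.37.178.255) does not contain 179.37.186.135
  179.37.184.0/23 (179.37.184.0 - 179.37.185.255) does not contain 179.37.186.135
  179.37.176.0/22 (179.37.176.0 - 179.37.179.255) does not contain 179.37.186.135
Longest matching prefix is /21 -> next hop Router H.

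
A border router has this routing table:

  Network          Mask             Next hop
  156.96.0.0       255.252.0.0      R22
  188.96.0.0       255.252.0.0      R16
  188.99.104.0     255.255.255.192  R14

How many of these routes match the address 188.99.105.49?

Prefixes containing 188.99.105.49:
  188.96.0.0/14 (188.96.0.0 - 188.99.255.255)
Total matching entries: 1.

1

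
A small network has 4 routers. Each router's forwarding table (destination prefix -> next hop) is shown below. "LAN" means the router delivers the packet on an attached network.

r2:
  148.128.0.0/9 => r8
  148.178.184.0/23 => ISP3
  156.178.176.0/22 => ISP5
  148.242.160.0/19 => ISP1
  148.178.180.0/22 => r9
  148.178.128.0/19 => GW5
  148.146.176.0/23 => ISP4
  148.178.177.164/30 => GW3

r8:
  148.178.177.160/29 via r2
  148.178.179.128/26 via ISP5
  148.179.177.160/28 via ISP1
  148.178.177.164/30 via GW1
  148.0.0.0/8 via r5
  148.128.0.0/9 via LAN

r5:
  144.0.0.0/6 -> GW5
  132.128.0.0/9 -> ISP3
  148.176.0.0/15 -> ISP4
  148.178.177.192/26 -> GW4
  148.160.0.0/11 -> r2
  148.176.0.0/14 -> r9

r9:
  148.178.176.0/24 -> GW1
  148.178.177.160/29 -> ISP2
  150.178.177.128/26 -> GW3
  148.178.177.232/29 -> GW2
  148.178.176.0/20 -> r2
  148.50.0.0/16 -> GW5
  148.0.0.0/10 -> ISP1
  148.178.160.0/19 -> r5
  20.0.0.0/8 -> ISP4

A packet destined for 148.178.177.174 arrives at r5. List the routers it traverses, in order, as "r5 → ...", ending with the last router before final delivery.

At r5: longest match for 148.178.177.174 is 148.176.0.0/14 -> r9
At r9: longest match for 148.178.177.174 is 148.178.176.0/20 -> r2
At r2: longest match for 148.178.177.174 is 148.128.0.0/9 -> r8
At r8: longest match for 148.178.177.174 is 148.128.0.0/9 -> LAN

r5 → r9 → r2 → r8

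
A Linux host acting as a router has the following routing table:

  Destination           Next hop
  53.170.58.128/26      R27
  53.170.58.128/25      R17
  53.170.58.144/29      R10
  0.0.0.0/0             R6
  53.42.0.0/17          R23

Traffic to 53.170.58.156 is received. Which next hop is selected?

Routes whose prefix contains 53.170.58.156:
  0.0.0.0/0 (default, matches everything) -> R6
  53.170.58.128/25 (53.170.58.128 - 53.170.58.255) -> R17
  53.170.58.128/26 (53.170.58.128 - 53.170.58.191) -> R27
More-specific entries that do NOT match:
  53.170.58.144/29 (53.170.58.144 - 53.170.58.151) does not contain 53.170.58.156
Longest matching prefix is /26 -> next hop R27.

R27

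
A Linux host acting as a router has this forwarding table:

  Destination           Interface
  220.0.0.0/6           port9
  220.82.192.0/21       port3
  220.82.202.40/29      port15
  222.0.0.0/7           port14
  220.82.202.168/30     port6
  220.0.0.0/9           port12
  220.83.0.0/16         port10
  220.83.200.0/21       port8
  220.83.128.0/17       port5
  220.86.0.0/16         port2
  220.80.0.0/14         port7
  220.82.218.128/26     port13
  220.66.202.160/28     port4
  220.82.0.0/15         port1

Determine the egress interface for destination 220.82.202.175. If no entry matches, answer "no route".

Routes whose prefix contains 220.82.202.175:
  220.0.0.0/6 (220.0.0.0 - 223.255.255.255) -> port9
  220.0.0.0/9 (220.0.0.0 - 220.127.255.255) -> port12
  220.80.0.0/14 (220.80.0.0 - 220.83.255.255) -> port7
  220.82.0.0/15 (220.82.0.0 - 220.83.255.255) -> port1
More-specific entries that do NOT match:
  220.82.202.168/30 (220.82.202.168 - 220.82.202.171) does not contain 220.82.202.175
  220.82.202.40/29 (220.82.202.40 - 220.82.202.47) does not contain 220.82.202.175
  220.66.202.160/28 (220.66.202.160 - 220.66.202.175) does not contain 220.82.202.175
  220.82.218.128/26 (220.82.218.128 - 220.82.218.191) does not contain 220.82.202.175
  220.82.192.0/21 (220.82.192.0 - 220.82.199.255) does not contain 220.82.202.175
  220.83.200.0/21 (220.83.200.0 - 220.83.207.255) does not contain 220.82.202.175
  220.83.128.0/17 (220.83.128.0 - 220.83.255.255) does not contain 220.82.202.175
  220.83.0.0/16 (220.83.0.0 - 220.83.255.255) does not contain 220.82.202.175
  220.86.0.0/16 (220.86.0.0 - 220.86.255.255) does not contain 220.82.202.175
Longest matching prefix is /15 -> interface port1.

port1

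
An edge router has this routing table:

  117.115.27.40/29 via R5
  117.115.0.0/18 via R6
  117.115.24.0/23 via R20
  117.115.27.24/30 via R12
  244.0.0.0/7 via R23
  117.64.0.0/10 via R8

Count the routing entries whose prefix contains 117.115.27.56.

Prefixes containing 117.115.27.56:
  117.64.0.0/10 (117.64.0.0 - 117.127.255.255)
  117.115.0.0/18 (117.115.0.0 - 117.115.63.255)
Total matching entries: 2.

2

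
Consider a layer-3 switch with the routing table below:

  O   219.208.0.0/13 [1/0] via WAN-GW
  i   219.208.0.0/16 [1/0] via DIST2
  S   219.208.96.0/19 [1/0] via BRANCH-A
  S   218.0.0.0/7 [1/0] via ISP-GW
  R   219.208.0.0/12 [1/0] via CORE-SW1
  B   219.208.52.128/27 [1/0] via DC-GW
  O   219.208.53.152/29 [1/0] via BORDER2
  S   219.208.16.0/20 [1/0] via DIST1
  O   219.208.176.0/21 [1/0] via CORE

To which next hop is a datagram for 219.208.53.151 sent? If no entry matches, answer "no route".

DIST2

Routes whose prefix contains 219.208.53.151:
  218.0.0.0/7 (218.0.0.0 - 219.255.255.255) -> ISP-GW
  219.208.0.0/12 (219.208.0.0 - 219.223.255.255) -> CORE-SW1
  219.208.0.0/13 (219.208.0.0 - 219.215.255.255) -> WAN-GW
  219.208.0.0/16 (219.208.0.0 - 219.208.255.255) -> DIST2
More-specific entries that do NOT match:
  219.208.53.152/29 (219.208.53.152 - 219.208.53.159) does not contain 219.208.53.151
  219.208.52.128/27 (219.208.52.128 - 219.208.52.159) does not contain 219.208.53.151
  219.208.176.0/21 (219.208.176.0 - 219.208.183.255) does not contain 219.208.53.151
  219.208.16.0/20 (219.208.16.0 - 219.208.31.255) does not contain 219.208.53.151
  219.208.96.0/19 (219.208.96.0 - 219.208.127.255) does not contain 219.208.53.151
Longest matching prefix is /16 -> next hop DIST2.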